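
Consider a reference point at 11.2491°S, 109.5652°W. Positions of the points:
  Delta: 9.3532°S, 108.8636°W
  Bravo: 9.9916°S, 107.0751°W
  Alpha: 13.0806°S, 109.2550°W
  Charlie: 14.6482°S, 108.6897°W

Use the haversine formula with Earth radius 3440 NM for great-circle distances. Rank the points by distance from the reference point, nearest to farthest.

Computing each great-circle distance from 11.2491°S, 109.5652°W:
Alpha 13.0806°S, 109.2550°W: 111.5 NM
Delta 9.3532°S, 108.8636°W: 121.1 NM
Bravo 9.9916°S, 107.0751°W: 165.2 NM
Charlie 14.6482°S, 108.6897°W: 210.4 NM

Alpha, Delta, Bravo, Charlie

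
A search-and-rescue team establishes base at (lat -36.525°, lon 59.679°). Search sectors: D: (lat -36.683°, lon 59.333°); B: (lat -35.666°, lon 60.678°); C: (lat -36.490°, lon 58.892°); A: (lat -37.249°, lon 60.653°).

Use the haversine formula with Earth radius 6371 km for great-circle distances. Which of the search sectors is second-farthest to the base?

Distance to each, sorted:
B: 131.1 km
A: 118.3 km
C: 70.4 km
D: 35.5 km
The second-farthest is A at 118.3 km.

A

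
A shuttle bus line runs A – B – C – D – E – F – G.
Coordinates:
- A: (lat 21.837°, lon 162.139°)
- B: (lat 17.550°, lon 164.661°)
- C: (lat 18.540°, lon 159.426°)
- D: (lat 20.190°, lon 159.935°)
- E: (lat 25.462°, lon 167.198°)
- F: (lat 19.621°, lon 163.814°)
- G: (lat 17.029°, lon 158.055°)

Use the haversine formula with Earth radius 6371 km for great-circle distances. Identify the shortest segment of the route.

Leg distances:
A→B: 544.9 km
B→C: 564.3 km
C→D: 191.1 km
D→E: 947.1 km
E→F: 736.5 km
F→G: 672.7 km
The shortest leg is C–D at 191.1 km.

C–D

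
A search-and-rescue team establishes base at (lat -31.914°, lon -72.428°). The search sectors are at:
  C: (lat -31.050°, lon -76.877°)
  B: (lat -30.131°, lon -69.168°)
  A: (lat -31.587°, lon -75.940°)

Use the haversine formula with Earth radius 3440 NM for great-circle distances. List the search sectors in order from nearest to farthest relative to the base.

A, B, C

Computing each great-circle distance from (lat -31.914°, lon -72.428°):
A (lat -31.587°, lon -75.940°): 180.4 NM
B (lat -30.131°, lon -69.168°): 199.0 NM
C (lat -31.050°, lon -76.877°): 233.6 NM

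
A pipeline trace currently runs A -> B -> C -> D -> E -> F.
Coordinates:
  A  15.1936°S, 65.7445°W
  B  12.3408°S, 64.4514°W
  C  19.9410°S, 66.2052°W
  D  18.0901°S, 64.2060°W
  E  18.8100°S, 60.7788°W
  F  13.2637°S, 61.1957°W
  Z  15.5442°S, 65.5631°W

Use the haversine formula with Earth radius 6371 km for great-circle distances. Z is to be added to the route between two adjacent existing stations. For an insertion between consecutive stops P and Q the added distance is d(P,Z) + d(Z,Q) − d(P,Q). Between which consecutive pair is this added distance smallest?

Added distance for inserting Z between each consecutive pair:
A–B: 72.8 km
B–C: 3.9 km
C–D: 517.3 km
D–E: 572.1 km
E–F: 540.6 km
Smallest added distance is 3.9 km, inserting between B and C.

between B and C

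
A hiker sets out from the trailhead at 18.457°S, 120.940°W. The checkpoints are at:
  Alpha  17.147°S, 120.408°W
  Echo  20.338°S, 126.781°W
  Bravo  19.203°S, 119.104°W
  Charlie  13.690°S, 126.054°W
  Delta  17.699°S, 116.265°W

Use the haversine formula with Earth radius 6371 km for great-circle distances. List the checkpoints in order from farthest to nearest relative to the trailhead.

Distances from the trailhead:
Charlie 13.690°S, 126.054°W: 761.1 km
Echo 20.338°S, 126.781°W: 647.3 km
Delta 17.699°S, 116.265°W: 501.3 km
Bravo 19.203°S, 119.104°W: 210.3 km
Alpha 17.147°S, 120.408°W: 156.2 km

Charlie, Echo, Delta, Bravo, Alpha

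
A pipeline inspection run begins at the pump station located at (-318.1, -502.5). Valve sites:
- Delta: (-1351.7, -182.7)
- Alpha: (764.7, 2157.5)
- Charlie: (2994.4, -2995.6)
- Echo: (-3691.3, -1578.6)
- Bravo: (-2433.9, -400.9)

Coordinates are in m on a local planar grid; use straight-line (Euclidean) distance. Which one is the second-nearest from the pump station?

Bravo

Distance to each, sorted:
Delta: 1081.9 m
Bravo: 2118.2 m
Alpha: 2871.9 m
Echo: 3540.7 m
Charlie: 4145.9 m
The second-nearest is Bravo at 2118.2 m.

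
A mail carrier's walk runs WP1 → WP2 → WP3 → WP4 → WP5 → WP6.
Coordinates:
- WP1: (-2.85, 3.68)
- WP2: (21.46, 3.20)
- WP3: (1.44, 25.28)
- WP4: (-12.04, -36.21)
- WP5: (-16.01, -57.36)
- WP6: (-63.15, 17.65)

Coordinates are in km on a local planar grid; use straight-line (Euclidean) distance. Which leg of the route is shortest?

WP4–WP5

Leg distances:
WP1→WP2: 24.3 km
WP2→WP3: 29.8 km
WP3→WP4: 63.0 km
WP4→WP5: 21.5 km
WP5→WP6: 88.6 km
The shortest leg is WP4–WP5 at 21.5 km.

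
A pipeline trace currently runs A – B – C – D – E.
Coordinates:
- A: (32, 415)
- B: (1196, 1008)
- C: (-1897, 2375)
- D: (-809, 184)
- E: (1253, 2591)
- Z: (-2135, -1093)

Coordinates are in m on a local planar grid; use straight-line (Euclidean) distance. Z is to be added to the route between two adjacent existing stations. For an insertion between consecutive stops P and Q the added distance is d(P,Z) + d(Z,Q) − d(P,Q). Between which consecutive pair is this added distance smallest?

Added distance for inserting Z between each consecutive pair:
A–B: 5272.0 m
B–C: 4032.8 m
C–D: 2870.8 m
D–E: 3676.5 m
Smallest added distance is 2870.8 m, inserting between C and D.

between C and D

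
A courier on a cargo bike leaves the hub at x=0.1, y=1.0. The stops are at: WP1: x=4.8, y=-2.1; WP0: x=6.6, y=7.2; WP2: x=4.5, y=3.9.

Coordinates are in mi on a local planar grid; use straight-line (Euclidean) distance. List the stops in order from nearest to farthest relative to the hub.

Distances from the hub:
WP2 x=4.5, y=3.9: 5.3 mi
WP1 x=4.8, y=-2.1: 5.6 mi
WP0 x=6.6, y=7.2: 9.0 mi

WP2, WP1, WP0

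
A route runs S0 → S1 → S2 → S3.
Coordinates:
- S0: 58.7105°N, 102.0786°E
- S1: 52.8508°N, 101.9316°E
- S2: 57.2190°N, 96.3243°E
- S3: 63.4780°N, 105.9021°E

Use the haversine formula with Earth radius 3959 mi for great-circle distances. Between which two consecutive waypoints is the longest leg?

S2–S3

Leg distances:
S0→S1: 404.9 mi
S1→S2: 374.4 mi
S2→S3: 541.3 mi
The longest leg is S2–S3 at 541.3 mi.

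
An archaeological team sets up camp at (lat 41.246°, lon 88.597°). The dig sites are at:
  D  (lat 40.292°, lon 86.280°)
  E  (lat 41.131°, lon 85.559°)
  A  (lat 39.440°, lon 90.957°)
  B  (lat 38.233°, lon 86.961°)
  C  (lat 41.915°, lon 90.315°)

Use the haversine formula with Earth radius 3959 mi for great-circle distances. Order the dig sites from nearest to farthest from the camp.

C, D, E, A, B

Distances from the camp:
C (lat 41.915°, lon 90.315°): 100.1 mi
D (lat 40.292°, lon 86.280°): 138.0 mi
E (lat 41.131°, lon 85.559°): 158.2 mi
A (lat 39.440°, lon 90.957°): 176.1 mi
B (lat 38.233°, lon 86.961°): 225.6 mi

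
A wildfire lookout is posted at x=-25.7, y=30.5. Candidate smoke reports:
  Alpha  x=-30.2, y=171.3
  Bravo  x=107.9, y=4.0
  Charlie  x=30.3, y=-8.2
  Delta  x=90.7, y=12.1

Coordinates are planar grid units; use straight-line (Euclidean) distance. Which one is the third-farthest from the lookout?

Delta

Distances from the lookout (x=-25.7, y=30.5):
Alpha: 140.9
Bravo: 136.2
Delta: 117.8
Charlie: 68.1
The third-farthest is Delta at 117.8.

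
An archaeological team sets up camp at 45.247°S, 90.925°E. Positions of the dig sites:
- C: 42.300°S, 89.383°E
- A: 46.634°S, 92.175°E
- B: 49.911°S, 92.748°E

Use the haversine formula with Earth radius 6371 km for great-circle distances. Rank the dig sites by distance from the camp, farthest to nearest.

Distances from the camp:
B 49.911°S, 92.748°E: 536.3 km
C 42.300°S, 89.383°E: 350.3 km
A 46.634°S, 92.175°E: 182.0 km

B, C, A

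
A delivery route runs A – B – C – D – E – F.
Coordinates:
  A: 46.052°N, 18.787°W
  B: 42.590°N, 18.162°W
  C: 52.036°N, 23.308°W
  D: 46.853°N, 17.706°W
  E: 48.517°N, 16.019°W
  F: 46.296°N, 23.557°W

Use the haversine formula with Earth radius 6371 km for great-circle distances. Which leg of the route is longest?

B–C

Leg distances:
A→B: 388.2 km
B→C: 1119.0 km
C→D: 703.9 km
D→E: 224.0 km
E→F: 618.4 km
The longest leg is B–C at 1119.0 km.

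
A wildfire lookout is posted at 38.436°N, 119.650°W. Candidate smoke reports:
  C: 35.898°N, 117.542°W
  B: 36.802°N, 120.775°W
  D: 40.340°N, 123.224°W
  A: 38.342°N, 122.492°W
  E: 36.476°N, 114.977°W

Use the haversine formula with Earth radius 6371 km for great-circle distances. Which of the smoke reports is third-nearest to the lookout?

Distances from the lookout (38.436°N, 119.650°W):
B: 206.9 km
A: 247.9 km
C: 338.4 km
D: 373.0 km
E: 466.4 km
The third-nearest is C at 338.4 km.

C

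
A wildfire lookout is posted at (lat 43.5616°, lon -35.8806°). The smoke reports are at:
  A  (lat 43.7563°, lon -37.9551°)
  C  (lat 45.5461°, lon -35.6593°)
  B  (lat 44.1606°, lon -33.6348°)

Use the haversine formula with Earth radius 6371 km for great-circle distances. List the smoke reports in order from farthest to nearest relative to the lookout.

C, B, A

Computing each great-circle distance from (lat 43.5616°, lon -35.8806°):
C (lat 45.5461°, lon -35.6593°): 221.4 km
B (lat 44.1606°, lon -33.6348°): 192.0 km
A (lat 43.7563°, lon -37.9551°): 168.3 km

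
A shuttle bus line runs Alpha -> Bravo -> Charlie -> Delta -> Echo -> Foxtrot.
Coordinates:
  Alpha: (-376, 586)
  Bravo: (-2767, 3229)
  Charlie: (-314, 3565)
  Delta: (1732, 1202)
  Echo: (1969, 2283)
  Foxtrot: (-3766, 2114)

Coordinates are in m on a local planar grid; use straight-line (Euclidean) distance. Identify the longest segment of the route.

Echo–Foxtrot

Leg distances:
Alpha→Bravo: 3564.0 m
Bravo→Charlie: 2475.9 m
Charlie→Delta: 3125.7 m
Delta→Echo: 1106.7 m
Echo→Foxtrot: 5737.5 m
The longest leg is Echo–Foxtrot at 5737.5 m.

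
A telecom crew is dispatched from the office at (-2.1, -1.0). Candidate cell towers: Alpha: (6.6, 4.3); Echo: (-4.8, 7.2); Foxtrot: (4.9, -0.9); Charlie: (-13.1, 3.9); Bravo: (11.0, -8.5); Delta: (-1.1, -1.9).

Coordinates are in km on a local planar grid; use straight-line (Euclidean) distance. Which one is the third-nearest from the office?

Distances from the office ((-2.1, -1.0)):
Delta: 1.3 km
Foxtrot: 7.0 km
Echo: 8.6 km
Alpha: 10.2 km
Charlie: 12.0 km
Bravo: 15.1 km
The third-nearest is Echo at 8.6 km.

Echo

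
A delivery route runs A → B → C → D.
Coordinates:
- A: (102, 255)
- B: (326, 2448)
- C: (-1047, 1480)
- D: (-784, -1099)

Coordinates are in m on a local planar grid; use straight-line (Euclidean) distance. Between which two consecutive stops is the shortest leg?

B–C

Leg distances:
A→B: 2204.4 m
B→C: 1679.9 m
C→D: 2592.4 m
The shortest leg is B–C at 1679.9 m.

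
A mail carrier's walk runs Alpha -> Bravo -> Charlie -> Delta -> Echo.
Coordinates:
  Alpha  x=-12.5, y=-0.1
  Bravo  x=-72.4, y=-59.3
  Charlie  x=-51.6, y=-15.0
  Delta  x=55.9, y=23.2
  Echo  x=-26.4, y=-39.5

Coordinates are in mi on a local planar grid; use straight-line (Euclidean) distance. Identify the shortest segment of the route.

Leg distances:
Alpha→Bravo: 84.2 mi
Bravo→Charlie: 48.9 mi
Charlie→Delta: 114.1 mi
Delta→Echo: 103.5 mi
The shortest leg is Bravo–Charlie at 48.9 mi.

Bravo–Charlie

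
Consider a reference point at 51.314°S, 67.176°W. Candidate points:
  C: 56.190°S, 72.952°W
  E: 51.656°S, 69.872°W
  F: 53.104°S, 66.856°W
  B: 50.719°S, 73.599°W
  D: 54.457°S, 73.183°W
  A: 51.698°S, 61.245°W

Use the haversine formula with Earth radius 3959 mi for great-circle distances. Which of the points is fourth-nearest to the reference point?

B

Distance to each, sorted:
E: 118.4 mi
F: 124.4 mi
A: 256.4 mi
B: 282.1 mi
D: 331.3 mi
C: 411.0 mi
The fourth-nearest is B at 282.1 mi.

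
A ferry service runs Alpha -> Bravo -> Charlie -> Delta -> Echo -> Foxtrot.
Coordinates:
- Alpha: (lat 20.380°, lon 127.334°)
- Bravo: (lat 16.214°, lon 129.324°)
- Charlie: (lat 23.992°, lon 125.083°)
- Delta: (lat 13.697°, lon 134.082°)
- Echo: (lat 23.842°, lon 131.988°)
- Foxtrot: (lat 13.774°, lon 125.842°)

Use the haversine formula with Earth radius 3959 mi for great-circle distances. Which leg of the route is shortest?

Leg distances:
Alpha→Bravo: 316.1 mi
Bravo→Charlie: 603.7 mi
Charlie→Delta: 922.5 mi
Delta→Echo: 714.2 mi
Echo→Foxtrot: 803.1 mi
The shortest leg is Alpha–Bravo at 316.1 mi.

Alpha–Bravo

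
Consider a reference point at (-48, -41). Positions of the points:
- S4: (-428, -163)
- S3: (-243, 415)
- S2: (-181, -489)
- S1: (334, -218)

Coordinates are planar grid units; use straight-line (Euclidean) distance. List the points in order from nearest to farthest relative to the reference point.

Distance from the reference point at (-48, -41) to each:
S4 (-428, -163): 399.1
S1 (334, -218): 421.0
S2 (-181, -489): 467.3
S3 (-243, 415): 495.9

S4, S1, S2, S3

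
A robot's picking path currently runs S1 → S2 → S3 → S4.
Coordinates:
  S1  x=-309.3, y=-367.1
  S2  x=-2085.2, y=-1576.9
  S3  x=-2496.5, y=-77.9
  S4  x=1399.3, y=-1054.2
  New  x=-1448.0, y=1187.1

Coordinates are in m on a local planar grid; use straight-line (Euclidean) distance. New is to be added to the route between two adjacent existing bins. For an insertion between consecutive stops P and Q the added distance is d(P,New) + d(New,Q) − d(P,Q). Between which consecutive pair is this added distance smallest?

Added distance for inserting New between each consecutive pair:
S1–S2: 2614.4 m
S2–S3: 2925.1 m
S3–S4: 1250.4 m
Smallest added distance is 1250.4 m, inserting between S3 and S4.

between S3 and S4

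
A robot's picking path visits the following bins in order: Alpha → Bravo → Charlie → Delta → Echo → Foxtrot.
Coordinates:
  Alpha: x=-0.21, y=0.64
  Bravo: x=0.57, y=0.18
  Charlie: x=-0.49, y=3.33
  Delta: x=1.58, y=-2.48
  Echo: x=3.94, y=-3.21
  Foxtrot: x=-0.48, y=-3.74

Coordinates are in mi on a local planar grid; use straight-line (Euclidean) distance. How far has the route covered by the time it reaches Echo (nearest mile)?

Leg distances:
Alpha→Bravo: 0.9 mi  (cumulative 0.9 mi)
Bravo→Charlie: 3.3 mi  (cumulative 4.2 mi)
Charlie→Delta: 6.2 mi  (cumulative 10.4 mi)
Delta→Echo: 2.5 mi  (cumulative 12.9 mi)
Cumulative distance at Echo ≈ 13 mi.

13 mi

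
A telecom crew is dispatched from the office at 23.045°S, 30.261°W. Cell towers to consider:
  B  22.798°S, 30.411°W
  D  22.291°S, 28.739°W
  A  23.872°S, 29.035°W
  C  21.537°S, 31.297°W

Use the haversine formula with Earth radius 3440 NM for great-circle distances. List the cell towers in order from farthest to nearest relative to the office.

Distances from the office:
C 21.537°S, 31.297°W: 107.3 NM
D 22.291°S, 28.739°W: 95.7 NM
A 23.872°S, 29.035°W: 83.8 NM
B 22.798°S, 30.411°W: 17.0 NM

C, D, A, B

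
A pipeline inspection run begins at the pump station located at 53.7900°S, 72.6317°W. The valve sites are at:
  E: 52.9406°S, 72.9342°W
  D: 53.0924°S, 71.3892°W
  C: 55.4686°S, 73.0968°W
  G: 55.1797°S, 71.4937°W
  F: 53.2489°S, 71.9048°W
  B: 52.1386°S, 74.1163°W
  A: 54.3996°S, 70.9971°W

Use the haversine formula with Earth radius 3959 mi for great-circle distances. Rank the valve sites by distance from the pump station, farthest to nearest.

Distances from the pump station:
B 52.1386°S, 74.1163°W: 129.8 mi
C 55.4686°S, 73.0968°W: 117.5 mi
G 55.1797°S, 71.4937°W: 106.3 mi
A 54.3996°S, 70.9971°W: 78.5 mi
D 53.0924°S, 71.3892°W: 70.3 mi
E 52.9406°S, 72.9342°W: 60.0 mi
F 53.2489°S, 71.9048°W: 47.9 mi

B, C, G, A, D, E, F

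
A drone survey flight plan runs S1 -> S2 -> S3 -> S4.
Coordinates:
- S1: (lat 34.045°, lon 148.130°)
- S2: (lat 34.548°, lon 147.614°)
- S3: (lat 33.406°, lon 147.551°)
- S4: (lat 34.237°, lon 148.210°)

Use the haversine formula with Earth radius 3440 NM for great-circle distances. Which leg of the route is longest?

Leg distances:
S1→S2: 39.6 NM
S2→S3: 68.6 NM
S3→S4: 59.7 NM
The longest leg is S2–S3 at 68.6 NM.

S2–S3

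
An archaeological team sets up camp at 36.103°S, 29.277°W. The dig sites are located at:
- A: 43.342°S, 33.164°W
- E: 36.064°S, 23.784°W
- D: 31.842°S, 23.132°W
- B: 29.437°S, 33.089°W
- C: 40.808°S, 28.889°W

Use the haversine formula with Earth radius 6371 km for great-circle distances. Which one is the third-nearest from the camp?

Distance to each, sorted:
E: 493.6 km
C: 524.3 km
D: 738.3 km
B: 822.3 km
A: 870.6 km
The third-nearest is D at 738.3 km.

D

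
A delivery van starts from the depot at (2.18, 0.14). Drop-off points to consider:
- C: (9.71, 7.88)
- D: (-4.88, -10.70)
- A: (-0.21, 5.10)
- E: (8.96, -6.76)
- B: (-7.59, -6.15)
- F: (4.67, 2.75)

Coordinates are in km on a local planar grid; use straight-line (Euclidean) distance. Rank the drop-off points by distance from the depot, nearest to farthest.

F, A, E, C, B, D

Distance from the depot at (2.18, 0.14) to each:
F (4.67, 2.75): 3.6 km
A (-0.21, 5.10): 5.5 km
E (8.96, -6.76): 9.7 km
C (9.71, 7.88): 10.8 km
B (-7.59, -6.15): 11.6 km
D (-4.88, -10.70): 12.9 km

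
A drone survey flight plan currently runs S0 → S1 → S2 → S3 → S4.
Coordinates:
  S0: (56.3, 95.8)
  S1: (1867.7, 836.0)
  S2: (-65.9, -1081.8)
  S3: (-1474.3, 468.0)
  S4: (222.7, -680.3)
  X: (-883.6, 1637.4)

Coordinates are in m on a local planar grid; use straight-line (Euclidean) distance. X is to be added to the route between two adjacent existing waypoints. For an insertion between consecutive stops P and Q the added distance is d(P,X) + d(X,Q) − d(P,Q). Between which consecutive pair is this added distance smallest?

between S3 and S4

Added distance for inserting X between each consecutive pair:
S0–S1: 2714.4 m
S1–S2: 2981.8 m
S2–S3: 2055.5 m
S3–S4: 1829.3 m
Smallest added distance is 1829.3 m, inserting between S3 and S4.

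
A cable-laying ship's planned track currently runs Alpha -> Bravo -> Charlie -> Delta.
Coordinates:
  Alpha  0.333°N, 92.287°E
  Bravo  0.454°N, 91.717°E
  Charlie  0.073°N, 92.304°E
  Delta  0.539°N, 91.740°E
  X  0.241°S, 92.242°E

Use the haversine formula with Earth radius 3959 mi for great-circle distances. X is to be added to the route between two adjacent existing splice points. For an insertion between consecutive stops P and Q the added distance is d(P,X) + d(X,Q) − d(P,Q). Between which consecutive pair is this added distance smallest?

between Bravo and Charlie

Added distance for inserting X between each consecutive pair:
Alpha–Bravo: 59.7 mi
Bravo–Charlie: 33.9 mi
Charlie–Delta: 35.7 mi
Smallest added distance is 33.9 mi, inserting between Bravo and Charlie.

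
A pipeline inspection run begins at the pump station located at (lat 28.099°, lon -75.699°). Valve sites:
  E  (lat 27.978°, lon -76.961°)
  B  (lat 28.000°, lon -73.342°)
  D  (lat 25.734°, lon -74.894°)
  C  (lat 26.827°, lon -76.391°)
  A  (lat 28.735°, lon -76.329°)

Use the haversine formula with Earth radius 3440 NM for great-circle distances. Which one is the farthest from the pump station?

D

Distance to each, sorted:
D: 148.4 NM
B: 125.0 NM
C: 84.8 NM
E: 67.3 NM
A: 50.6 NM
The farthest is D at 148.4 NM.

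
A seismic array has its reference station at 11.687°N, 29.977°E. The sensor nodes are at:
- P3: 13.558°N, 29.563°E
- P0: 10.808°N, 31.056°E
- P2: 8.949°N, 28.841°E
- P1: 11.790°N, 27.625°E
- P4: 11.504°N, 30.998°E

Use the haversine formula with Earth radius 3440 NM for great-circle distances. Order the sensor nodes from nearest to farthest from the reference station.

Distances from the reference station:
P4 11.504°N, 30.998°E: 61.0 NM
P0 10.808°N, 31.056°E: 82.6 NM
P3 13.558°N, 29.563°E: 114.9 NM
P1 11.790°N, 27.625°E: 138.4 NM
P2 8.949°N, 28.841°E: 177.6 NM

P4, P0, P3, P1, P2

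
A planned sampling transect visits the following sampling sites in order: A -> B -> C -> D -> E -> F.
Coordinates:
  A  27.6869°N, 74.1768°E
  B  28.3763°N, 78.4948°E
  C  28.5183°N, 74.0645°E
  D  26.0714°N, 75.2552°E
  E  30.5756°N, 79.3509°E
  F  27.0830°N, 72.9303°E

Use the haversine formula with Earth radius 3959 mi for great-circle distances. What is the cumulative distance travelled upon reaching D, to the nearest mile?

Leg distances:
A→B: 267.6 mi  (cumulative 267.6 mi)
B→C: 269.3 mi  (cumulative 536.9 mi)
C→D: 184.2 mi  (cumulative 721.1 mi)
Cumulative distance at D ≈ 721 mi.

721 mi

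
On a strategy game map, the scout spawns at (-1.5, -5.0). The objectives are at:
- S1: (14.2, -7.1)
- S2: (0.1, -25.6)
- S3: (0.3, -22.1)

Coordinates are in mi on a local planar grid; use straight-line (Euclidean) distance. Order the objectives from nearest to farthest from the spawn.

Distances from the spawn:
S1 (14.2, -7.1): 15.8 mi
S3 (0.3, -22.1): 17.2 mi
S2 (0.1, -25.6): 20.7 mi

S1, S3, S2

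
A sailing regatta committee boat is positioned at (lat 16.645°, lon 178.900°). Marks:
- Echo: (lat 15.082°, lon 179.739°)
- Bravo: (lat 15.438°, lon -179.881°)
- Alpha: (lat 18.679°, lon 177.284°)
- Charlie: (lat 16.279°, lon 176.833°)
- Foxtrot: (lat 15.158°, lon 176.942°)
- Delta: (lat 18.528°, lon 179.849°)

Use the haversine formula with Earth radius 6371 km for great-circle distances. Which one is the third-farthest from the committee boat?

Distances from the committee boat ((lat 16.645°, lon 178.900°)):
Alpha: 283.7 km
Foxtrot: 266.8 km
Delta: 232.3 km
Charlie: 224.1 km
Echo: 195.6 km
Bravo: 187.0 km
The third-farthest is Delta at 232.3 km.

Delta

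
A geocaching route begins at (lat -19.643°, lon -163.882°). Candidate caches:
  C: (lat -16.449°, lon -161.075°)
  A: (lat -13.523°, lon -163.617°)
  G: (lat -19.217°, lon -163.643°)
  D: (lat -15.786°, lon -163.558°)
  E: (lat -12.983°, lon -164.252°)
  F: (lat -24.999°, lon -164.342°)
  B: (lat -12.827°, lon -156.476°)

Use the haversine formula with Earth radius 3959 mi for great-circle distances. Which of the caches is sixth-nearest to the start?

Distance to each, sorted:
G: 33.3 mi
D: 267.4 mi
C: 287.6 mi
F: 371.3 mi
A: 423.2 mi
E: 460.8 mi
B: 680.3 mi
The sixth-nearest is E at 460.8 mi.

E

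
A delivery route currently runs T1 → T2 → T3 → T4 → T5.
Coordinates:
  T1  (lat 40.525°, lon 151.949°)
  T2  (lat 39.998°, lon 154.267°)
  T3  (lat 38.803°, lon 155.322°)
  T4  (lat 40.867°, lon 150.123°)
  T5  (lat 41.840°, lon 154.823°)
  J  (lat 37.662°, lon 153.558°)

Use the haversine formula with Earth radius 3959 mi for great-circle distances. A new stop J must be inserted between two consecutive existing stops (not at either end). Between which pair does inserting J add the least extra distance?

Added distance for inserting J between each consecutive pair:
T1–T2: 254.1 mi
T2–T3: 189.9 mi
T3–T4: 101.3 mi
T4–T5: 331.3 mi
Smallest added distance is 101.3 mi, inserting between T3 and T4.

between T3 and T4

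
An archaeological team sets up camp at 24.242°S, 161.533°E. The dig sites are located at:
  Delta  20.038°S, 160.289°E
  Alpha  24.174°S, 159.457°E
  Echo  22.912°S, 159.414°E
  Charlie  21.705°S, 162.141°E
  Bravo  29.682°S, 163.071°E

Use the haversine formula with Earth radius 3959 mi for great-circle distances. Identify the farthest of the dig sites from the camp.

Bravo

Distances from the camp (24.242°S, 161.533°E):
Bravo: 387.6 mi
Delta: 301.2 mi
Charlie: 179.5 mi
Echo: 162.6 mi
Alpha: 130.9 mi
The farthest is Bravo at 387.6 mi.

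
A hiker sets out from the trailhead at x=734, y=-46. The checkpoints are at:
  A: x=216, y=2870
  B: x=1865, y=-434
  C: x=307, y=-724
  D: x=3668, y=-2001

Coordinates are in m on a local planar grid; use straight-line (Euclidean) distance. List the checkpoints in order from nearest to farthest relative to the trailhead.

Computing each straight-line distance from x=734, y=-46:
C x=307, y=-724: 801.3 m
B x=1865, y=-434: 1195.7 m
A x=216, y=2870: 2961.7 m
D x=3668, y=-2001: 3525.7 m

C, B, A, D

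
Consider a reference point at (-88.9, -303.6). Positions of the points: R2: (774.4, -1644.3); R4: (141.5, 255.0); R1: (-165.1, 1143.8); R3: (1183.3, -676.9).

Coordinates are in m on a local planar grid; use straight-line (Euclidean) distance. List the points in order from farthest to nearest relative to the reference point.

R2, R1, R3, R4

Distances from the reference point:
R2 (774.4, -1644.3): 1594.6 m
R1 (-165.1, 1143.8): 1449.4 m
R3 (1183.3, -676.9): 1325.8 m
R4 (141.5, 255.0): 604.3 m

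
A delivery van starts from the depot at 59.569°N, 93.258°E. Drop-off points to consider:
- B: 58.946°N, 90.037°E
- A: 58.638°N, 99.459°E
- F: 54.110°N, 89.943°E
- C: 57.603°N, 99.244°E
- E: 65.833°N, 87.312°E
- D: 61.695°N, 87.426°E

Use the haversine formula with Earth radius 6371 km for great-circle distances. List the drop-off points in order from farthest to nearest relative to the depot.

Computing each great-circle distance from 59.569°N, 93.258°E:
E 65.833°N, 87.312°E: 758.9 km
F 54.110°N, 89.943°E: 639.4 km
C 57.603°N, 99.244°E: 409.8 km
D 61.695°N, 87.426°E: 396.0 km
A 58.638°N, 99.459°E: 368.7 km
B 58.946°N, 90.037°E: 195.7 km

E, F, C, D, A, B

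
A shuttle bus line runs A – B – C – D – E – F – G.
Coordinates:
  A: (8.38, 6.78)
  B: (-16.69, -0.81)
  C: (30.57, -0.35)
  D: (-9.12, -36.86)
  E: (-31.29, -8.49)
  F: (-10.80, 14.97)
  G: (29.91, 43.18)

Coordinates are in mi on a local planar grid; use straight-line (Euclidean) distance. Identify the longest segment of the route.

Leg distances:
A→B: 26.2 mi
B→C: 47.3 mi
C→D: 53.9 mi
D→E: 36.0 mi
E→F: 31.1 mi
F→G: 49.5 mi
The longest leg is C–D at 53.9 mi.

C–D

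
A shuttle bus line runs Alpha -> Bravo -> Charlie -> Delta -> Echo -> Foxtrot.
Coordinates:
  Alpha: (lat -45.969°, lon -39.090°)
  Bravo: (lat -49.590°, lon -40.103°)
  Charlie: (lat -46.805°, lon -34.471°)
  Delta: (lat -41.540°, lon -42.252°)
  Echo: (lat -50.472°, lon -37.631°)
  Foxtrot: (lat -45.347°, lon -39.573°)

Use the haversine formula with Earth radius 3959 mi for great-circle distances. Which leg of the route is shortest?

Alpha–Bravo

Leg distances:
Alpha→Bravo: 254.6 mi
Bravo→Charlie: 322.8 mi
Charlie→Delta: 529.7 mi
Delta→Echo: 655.5 mi
Echo→Foxtrot: 365.3 mi
The shortest leg is Alpha–Bravo at 254.6 mi.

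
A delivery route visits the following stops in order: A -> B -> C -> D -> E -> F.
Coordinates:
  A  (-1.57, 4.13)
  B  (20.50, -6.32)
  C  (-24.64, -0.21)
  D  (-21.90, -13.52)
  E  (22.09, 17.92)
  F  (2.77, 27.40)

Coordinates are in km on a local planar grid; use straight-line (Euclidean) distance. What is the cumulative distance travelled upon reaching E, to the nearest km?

Leg distances:
A→B: 24.4 km  (cumulative 24.4 km)
B→C: 45.6 km  (cumulative 70.0 km)
C→D: 13.6 km  (cumulative 83.6 km)
D→E: 54.1 km  (cumulative 137.6 km)
Cumulative distance at E ≈ 138 km.

138 km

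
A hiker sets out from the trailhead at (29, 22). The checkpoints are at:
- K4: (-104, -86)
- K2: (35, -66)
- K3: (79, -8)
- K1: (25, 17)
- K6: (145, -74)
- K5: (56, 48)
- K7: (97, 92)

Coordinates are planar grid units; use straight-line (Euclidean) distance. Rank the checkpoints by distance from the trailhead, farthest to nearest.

Computing each straight-line distance from (29, 22):
K4 (-104, -86): 171.3
K6 (145, -74): 150.6
K7 (97, 92): 97.6
K2 (35, -66): 88.2
K3 (79, -8): 58.3
K5 (56, 48): 37.5
K1 (25, 17): 6.4

K4, K6, K7, K2, K3, K5, K1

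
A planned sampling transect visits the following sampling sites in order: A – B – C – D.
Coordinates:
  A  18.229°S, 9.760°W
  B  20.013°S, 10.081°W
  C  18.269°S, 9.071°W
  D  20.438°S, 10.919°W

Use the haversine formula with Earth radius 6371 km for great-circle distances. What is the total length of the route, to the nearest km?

Leg distances:
A→B: 201.2 km  (cumulative 201.2 km)
B→C: 221.0 km  (cumulative 422.3 km)
C→D: 309.4 km  (cumulative 731.7 km)
Total route length ≈ 732 km.

732 km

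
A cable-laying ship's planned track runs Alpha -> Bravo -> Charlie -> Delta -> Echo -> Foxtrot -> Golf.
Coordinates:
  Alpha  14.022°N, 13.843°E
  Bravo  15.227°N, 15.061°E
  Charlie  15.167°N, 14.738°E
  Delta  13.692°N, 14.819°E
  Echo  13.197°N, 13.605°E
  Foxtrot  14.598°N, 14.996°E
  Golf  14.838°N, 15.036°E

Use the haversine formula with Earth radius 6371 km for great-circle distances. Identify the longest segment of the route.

Echo–Foxtrot

Leg distances:
Alpha→Bravo: 187.4 km
Bravo→Charlie: 35.3 km
Charlie→Delta: 164.2 km
Delta→Echo: 142.4 km
Echo→Foxtrot: 216.4 km
Foxtrot→Golf: 27.0 km
The longest leg is Echo–Foxtrot at 216.4 km.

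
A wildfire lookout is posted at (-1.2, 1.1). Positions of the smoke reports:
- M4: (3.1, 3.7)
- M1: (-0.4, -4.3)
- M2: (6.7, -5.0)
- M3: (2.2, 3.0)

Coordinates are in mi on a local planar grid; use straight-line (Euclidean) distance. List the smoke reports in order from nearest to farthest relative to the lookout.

Distance from the lookout at (-1.2, 1.1) to each:
M3 (2.2, 3.0): 3.9 mi
M4 (3.1, 3.7): 5.0 mi
M1 (-0.4, -4.3): 5.5 mi
M2 (6.7, -5.0): 10.0 mi

M3, M4, M1, M2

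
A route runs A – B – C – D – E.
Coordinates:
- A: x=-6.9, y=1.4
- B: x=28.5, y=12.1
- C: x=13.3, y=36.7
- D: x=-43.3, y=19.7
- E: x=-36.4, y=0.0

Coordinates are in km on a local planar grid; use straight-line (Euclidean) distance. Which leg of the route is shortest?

D–E

Leg distances:
A→B: 37.0 km
B→C: 28.9 km
C→D: 59.1 km
D→E: 20.9 km
The shortest leg is D–E at 20.9 km.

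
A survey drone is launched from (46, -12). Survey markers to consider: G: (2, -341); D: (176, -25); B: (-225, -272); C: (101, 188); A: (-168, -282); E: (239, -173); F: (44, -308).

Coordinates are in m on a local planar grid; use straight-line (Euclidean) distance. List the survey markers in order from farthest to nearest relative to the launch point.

B, A, G, F, E, C, D

Computing each straight-line distance from (46, -12):
B (-225, -272): 375.6 m
A (-168, -282): 344.5 m
G (2, -341): 331.9 m
F (44, -308): 296.0 m
E (239, -173): 251.3 m
C (101, 188): 207.4 m
D (176, -25): 130.6 m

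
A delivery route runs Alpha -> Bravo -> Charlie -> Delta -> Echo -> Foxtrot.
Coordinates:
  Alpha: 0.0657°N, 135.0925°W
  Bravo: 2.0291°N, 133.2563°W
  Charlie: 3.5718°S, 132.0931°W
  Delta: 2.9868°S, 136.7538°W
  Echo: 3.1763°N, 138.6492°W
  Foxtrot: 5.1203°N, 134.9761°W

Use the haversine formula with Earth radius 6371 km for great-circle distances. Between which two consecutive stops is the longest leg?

Leg distances:
Alpha→Bravo: 298.9 km
Bravo→Charlie: 636.1 km
Charlie→Delta: 521.5 km
Delta→Echo: 717.0 km
Echo→Foxtrot: 461.1 km
The longest leg is Delta–Echo at 717.0 km.

Delta–Echo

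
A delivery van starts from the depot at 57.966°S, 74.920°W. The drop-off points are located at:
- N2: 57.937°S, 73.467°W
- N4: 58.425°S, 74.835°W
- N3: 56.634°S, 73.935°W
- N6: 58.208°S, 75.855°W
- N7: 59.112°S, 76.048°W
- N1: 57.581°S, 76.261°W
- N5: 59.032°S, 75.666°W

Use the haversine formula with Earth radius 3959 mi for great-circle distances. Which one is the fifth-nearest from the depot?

N5

Distances from the depot (57.966°S, 74.920°W):
N4: 31.9 mi
N6: 38.0 mi
N2: 53.3 mi
N1: 56.1 mi
N5: 78.4 mi
N7: 89.0 mi
N3: 99.1 mi
The fifth-nearest is N5 at 78.4 mi.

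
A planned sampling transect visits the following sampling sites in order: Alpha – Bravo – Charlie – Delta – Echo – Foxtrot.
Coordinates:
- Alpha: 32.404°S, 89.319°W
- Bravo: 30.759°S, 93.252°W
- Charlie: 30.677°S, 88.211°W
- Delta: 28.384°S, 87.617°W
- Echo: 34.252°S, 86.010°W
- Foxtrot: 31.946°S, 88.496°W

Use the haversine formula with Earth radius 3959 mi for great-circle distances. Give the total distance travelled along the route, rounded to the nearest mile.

Leg distances:
Alpha→Bravo: 257.9 mi  (cumulative 257.9 mi)
Bravo→Charlie: 299.5 mi  (cumulative 557.4 mi)
Charlie→Delta: 162.4 mi  (cumulative 719.8 mi)
Delta→Echo: 416.4 mi  (cumulative 1136.2 mi)
Echo→Foxtrot: 214.7 mi  (cumulative 1350.9 mi)
Total route length ≈ 1351 mi.

1351 mi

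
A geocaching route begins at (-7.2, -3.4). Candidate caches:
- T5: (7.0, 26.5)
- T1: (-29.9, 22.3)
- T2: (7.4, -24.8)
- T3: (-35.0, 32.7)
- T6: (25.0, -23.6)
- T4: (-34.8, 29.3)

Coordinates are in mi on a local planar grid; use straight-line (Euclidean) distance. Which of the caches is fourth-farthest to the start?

Distance to each, sorted:
T3: 45.6 mi
T4: 42.8 mi
T6: 38.0 mi
T1: 34.3 mi
T5: 33.1 mi
T2: 25.9 mi
The fourth-farthest is T1 at 34.3 mi.

T1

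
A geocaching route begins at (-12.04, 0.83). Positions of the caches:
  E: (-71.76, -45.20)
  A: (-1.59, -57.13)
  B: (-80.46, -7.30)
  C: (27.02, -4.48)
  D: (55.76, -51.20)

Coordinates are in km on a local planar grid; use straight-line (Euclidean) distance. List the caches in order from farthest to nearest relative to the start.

D, E, B, A, C

Distance from the start at (-12.04, 0.83) to each:
D (55.76, -51.20): 85.5 km
E (-71.76, -45.20): 75.4 km
B (-80.46, -7.30): 68.9 km
A (-1.59, -57.13): 58.9 km
C (27.02, -4.48): 39.4 km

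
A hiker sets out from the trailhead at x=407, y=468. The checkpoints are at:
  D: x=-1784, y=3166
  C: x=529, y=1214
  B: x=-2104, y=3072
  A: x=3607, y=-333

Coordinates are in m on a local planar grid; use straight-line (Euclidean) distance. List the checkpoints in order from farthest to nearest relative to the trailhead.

Computing each straight-line distance from x=407, y=468:
B x=-2104, y=3072: 3617.4 m
D x=-1784, y=3166: 3475.6 m
A x=3607, y=-333: 3298.7 m
C x=529, y=1214: 755.9 m

B, D, A, C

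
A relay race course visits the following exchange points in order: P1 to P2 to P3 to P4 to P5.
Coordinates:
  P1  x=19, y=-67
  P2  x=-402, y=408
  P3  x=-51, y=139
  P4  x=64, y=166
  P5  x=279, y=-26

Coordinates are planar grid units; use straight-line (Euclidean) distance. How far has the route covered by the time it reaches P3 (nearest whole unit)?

1077

Leg distances:
P1→P2: 634.7  (cumulative 634.7)
P2→P3: 442.2  (cumulative 1076.9)
Cumulative distance at P3 ≈ 1077.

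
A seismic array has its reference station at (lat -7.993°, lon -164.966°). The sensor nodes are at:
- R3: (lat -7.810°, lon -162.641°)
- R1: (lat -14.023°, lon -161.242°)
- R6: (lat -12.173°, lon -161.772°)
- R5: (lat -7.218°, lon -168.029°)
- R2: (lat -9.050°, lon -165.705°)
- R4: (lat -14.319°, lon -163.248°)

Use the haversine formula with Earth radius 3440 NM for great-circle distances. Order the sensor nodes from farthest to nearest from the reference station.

Computing each great-circle distance from (lat -7.993°, lon -164.966°):
R1 (lat -14.023°, lon -161.242°): 423.3 NM
R4 (lat -14.319°, lon -163.248°): 393.0 NM
R6 (lat -12.173°, lon -161.772°): 314.0 NM
R5 (lat -7.218°, lon -168.029°): 188.1 NM
R3 (lat -7.810°, lon -162.641°): 138.7 NM
R2 (lat -9.050°, lon -165.705°): 77.2 NM

R1, R4, R6, R5, R3, R2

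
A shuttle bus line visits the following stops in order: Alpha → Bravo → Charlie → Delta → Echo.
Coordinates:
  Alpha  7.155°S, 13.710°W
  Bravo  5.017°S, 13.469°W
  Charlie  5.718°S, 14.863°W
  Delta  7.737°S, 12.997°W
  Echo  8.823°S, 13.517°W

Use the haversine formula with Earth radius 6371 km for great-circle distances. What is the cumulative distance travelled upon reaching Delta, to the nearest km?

717 km

Leg distances:
Alpha→Bravo: 239.2 km  (cumulative 239.2 km)
Bravo→Charlie: 172.9 km  (cumulative 412.1 km)
Charlie→Delta: 304.7 km  (cumulative 716.8 km)
Cumulative distance at Delta ≈ 717 km.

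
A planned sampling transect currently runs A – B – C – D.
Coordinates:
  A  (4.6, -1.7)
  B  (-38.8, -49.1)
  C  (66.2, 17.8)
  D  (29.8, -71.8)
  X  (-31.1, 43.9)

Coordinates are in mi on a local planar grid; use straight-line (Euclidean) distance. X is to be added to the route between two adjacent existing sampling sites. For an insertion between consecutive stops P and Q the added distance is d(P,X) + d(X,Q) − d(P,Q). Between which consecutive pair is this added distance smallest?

between B and C

Added distance for inserting X between each consecutive pair:
A–B: 87.0 mi
B–C: 69.6 mi
C–D: 134.8 mi
Smallest added distance is 69.6 mi, inserting between B and C.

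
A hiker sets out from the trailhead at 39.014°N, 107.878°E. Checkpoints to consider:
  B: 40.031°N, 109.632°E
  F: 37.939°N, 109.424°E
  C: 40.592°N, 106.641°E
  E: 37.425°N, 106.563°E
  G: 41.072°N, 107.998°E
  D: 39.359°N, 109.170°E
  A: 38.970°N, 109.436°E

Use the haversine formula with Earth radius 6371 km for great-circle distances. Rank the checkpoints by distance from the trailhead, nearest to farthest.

Distance from the trailhead at 39.014°N, 107.878°E to each:
D 39.359°N, 109.170°E: 117.8 km
A 38.970°N, 109.436°E: 134.7 km
F 37.939°N, 109.424°E: 180.0 km
B 40.031°N, 109.632°E: 188.2 km
C 40.592°N, 106.641°E: 204.8 km
E 37.425°N, 106.563°E: 210.7 km
G 41.072°N, 107.998°E: 229.1 km

D, A, F, B, C, E, G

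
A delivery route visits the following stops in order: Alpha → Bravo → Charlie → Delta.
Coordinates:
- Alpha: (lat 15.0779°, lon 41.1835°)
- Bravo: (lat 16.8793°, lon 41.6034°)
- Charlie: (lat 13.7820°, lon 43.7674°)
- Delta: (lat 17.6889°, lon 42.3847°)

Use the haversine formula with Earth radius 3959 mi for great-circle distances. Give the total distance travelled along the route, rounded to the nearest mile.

671 mi

Leg distances:
Alpha→Bravo: 127.6 mi  (cumulative 127.6 mi)
Bravo→Charlie: 258.1 mi  (cumulative 385.6 mi)
Charlie→Delta: 285.2 mi  (cumulative 670.8 mi)
Total route length ≈ 671 mi.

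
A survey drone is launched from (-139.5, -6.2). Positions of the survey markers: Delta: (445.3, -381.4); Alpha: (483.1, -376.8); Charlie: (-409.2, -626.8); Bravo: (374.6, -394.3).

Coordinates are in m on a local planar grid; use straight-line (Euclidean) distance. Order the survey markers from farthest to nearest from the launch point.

Distances from the launch point:
Alpha (483.1, -376.8): 724.6 m
Delta (445.3, -381.4): 694.8 m
Charlie (-409.2, -626.8): 676.7 m
Bravo (374.6, -394.3): 644.1 m

Alpha, Delta, Charlie, Bravo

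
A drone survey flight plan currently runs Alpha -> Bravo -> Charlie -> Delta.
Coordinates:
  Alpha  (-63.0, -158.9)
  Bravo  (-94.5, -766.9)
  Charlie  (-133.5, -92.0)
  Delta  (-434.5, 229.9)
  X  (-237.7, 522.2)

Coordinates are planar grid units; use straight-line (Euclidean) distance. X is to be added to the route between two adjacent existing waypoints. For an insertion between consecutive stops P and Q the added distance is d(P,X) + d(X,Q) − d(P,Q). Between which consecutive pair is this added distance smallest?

between Charlie and Delta

Added distance for inserting X between each consecutive pair:
Alpha–Bravo: 1391.4
Bravo–Charlie: 1244.0
Charlie–Delta: 534.6
Smallest added distance is 534.6, inserting between Charlie and Delta.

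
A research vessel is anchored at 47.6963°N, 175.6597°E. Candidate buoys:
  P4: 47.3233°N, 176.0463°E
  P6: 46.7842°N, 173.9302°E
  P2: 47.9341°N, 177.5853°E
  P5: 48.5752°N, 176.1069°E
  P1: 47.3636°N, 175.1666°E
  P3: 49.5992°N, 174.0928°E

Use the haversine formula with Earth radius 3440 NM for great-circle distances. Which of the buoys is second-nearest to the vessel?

Distances from the vessel (47.6963°N, 175.6597°E):
P4: 27.3 NM
P1: 28.3 NM
P5: 55.7 NM
P2: 78.9 NM
P6: 89.3 NM
P3: 130.1 NM
The second-nearest is P1 at 28.3 NM.

P1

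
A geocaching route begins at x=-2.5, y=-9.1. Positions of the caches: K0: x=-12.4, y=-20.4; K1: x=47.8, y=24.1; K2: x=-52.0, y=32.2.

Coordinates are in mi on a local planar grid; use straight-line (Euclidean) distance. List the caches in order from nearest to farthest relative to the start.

K0, K1, K2

Distances from the start:
K0 x=-12.4, y=-20.4: 15.0 mi
K1 x=47.8, y=24.1: 60.3 mi
K2 x=-52.0, y=32.2: 64.5 mi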